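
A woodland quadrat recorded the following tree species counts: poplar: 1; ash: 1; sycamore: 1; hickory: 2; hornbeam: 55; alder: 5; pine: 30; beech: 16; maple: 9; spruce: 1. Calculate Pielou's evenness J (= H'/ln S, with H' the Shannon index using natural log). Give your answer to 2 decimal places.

0.66

Total N = 1+1+1+2+55+5+30+16+9+1 = 121, so the proportions are 0.0083, 0.0083, 0.0083, 0.0165, 0.4545, 0.0413, 0.2479, 0.1322, 0.0744, 0.0083 (working shown to 4 dp, full precision carried).
H' = −Σ pᵢ ln pᵢ = −((-0.0396) + (-0.0396) + (-0.0396) + (-0.0678) + (-0.3584) + (-0.1317) + (-0.3458) + (-0.2675) + (-0.1933) + (-0.0396)) = 1.5230.
With S = 10 species, ln S = 2.3026, so J = 1.5230/2.3026 = 0.6614, i.e. 0.66 to 2 decimal places.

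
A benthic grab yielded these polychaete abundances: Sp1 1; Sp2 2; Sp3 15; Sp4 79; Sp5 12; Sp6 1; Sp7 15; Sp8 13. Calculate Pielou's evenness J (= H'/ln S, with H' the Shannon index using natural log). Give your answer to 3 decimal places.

Total N = 1+2+15+79+12+1+15+13 = 138, so the proportions are 0.00725, 0.01449, 0.1087, 0.57246, 0.08696, 0.00725, 0.1087, 0.0942 (working shown to 5 dp, full precision carried).
H' = −Σ pᵢ ln pᵢ = −((-0.03570) + (-0.06136) + (-0.24122) + (-0.31932) + (-0.21238) + (-0.03570) + (-0.24122) + (-0.22254)) = 1.36945.
With S = 8 species, ln S = 2.07944, so J = 1.36945/2.07944 = 0.65856, i.e. 0.659 to 3 decimal places.

0.659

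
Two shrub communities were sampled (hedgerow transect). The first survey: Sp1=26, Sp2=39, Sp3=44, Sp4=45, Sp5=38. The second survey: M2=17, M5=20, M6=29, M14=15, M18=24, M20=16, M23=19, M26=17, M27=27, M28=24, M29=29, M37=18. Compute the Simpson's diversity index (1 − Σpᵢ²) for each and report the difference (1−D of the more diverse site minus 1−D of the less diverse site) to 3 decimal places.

The first survey: N=192, proportions 0.13542, 0.20312, 0.22917, 0.23438, 0.19792, giving 1−D = 0.79378 (working shown to 5 dp, full precision carried).
The second survey: N=255, proportions 0.06667, 0.07843, 0.11373, 0.05882, 0.09412, 0.06275, 0.07451, 0.06667, 0.10588, 0.09412, 0.11373, 0.07059, giving 1−D = 0.91223.
Difference = |0.79378 − 0.91223| = 0.11845, i.e. 0.118 to 3 decimal places.

0.118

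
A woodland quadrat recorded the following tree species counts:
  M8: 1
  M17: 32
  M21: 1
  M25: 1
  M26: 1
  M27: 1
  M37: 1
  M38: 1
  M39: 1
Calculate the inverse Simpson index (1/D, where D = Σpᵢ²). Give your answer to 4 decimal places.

1.5504

Total N = 1+32+1+1+1+1+1+1+1 = 40, so the proportions are 0.025, 0.8, 0.025, 0.025, 0.025, 0.025, 0.025, 0.025, 0.025 (working shown to 7 dp, full precision carried).
D = 0.025² + 0.8² + 0.025² + 0.025² + 0.025² + 0.025² + 0.025² + 0.025² + 0.025² = 0.0006250 + 0.6400000 + 0.0006250 + 0.0006250 + 0.0006250 + 0.0006250 + 0.0006250 + 0.0006250 + 0.0006250 = 0.6450000.
So 1/D = 1.550388, i.e. 1.5504 to 4 decimal places.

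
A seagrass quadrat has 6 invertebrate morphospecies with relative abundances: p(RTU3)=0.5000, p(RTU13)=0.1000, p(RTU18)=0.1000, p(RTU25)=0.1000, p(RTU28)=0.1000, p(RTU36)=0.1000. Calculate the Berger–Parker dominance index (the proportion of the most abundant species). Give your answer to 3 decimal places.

The largest proportion is 0.5, i.e. d = 0.500 to 3 decimal places.

0.500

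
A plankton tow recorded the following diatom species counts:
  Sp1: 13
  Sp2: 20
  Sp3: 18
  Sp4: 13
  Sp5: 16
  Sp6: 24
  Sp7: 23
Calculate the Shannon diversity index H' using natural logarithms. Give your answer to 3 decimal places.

Total N = 13+20+18+13+16+24+23 = 127, so the proportions are 0.10236, 0.15748, 0.14173, 0.10236, 0.12598, 0.18898, 0.1811 (working shown to 5 dp, full precision carried).
Each pᵢ ln pᵢ term: 0.10236×(-2.27924)=-0.23331, 0.15748×(-1.84845)=-0.29110, 0.14173×(-1.95382)=-0.27692, 0.10236×(-2.27924)=-0.23331, 0.12598×(-2.07160)=-0.26099, 0.18898×(-1.66613)=-0.31486, 0.1811×(-1.70869)=-0.30945.
Sum = -1.91993, so H' = 1.920.

1.920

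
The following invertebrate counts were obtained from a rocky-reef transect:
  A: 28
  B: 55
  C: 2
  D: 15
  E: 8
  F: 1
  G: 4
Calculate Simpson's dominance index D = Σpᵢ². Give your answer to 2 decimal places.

Total N = 28+55+2+15+8+1+4 = 113, so the proportions are 0.2478, 0.4867, 0.0177, 0.1327, 0.0708, 0.0088, 0.0354 (working shown to 4 dp, full precision carried).
D = 0.2478² + 0.4867² + 0.0177² + 0.1327² + 0.0708² + 0.0088² + 0.0354² = 0.0614 + 0.2369 + 0.0003 + 0.0176 + 0.0050 + 0.0001 + 0.0013 = 0.3226.
To 2 decimal places, D = 0.32.

0.32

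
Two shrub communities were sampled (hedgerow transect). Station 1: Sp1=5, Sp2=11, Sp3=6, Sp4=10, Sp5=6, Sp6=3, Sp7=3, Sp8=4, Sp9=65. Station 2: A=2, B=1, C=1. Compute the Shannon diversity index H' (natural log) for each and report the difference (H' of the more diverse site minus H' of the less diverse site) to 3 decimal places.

0.480

Station 1: N=113, proportions 0.04425, 0.09735, 0.0531, 0.0885, 0.0531, 0.02655, 0.02655, 0.0354, 0.57522, giving H' = 1.52010 (working shown to 5 dp, full precision carried).
Station 2: N=4, proportions 0.5, 0.25, 0.25, giving H' = 1.03972.
Difference = |1.52010 − 1.03972| = 0.48038, i.e. 0.480 to 3 decimal places.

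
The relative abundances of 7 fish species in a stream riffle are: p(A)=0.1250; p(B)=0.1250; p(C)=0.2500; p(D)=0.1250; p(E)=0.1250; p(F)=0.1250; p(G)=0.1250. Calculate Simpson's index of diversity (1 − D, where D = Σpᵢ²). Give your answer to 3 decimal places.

D = 0.125² + 0.125² + 0.25² + 0.125² + 0.125² + 0.125² + 0.125² = 0.01562 + 0.01562 + 0.06250 + 0.01562 + 0.01562 + 0.01562 + 0.01562 = 0.15625 (working shown to 5 dp, full precision carried).
So 1 − D = 0.84375, i.e. 0.844 to 3 decimal places.

0.844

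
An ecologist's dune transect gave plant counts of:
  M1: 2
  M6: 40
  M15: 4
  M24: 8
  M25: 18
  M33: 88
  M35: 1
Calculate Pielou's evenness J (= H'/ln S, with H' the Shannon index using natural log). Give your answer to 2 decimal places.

Total N = 2+40+4+8+18+88+1 = 161, so the proportions are 0.0124, 0.2484, 0.0248, 0.0497, 0.1118, 0.5466, 0.0062 (working shown to 4 dp, full precision carried).
H' = −Σ pᵢ ln pᵢ = −((-0.0545) + (-0.3460) + (-0.0918) + (-0.1492) + (-0.2450) + (-0.3302) + (-0.0316)) = 1.2481.
With S = 7 species, ln S = 1.9459, so J = 1.2481/1.9459 = 0.6414, i.e. 0.64 to 2 decimal places.

0.64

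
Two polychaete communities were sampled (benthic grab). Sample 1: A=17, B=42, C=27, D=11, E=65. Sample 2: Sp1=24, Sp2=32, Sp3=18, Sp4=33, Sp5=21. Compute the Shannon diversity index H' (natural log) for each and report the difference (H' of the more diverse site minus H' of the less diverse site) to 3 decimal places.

0.148

Sample 1: N=162, proportions 0.1049383, 0.2592593, 0.1666667, 0.0679012, 0.4012346, giving H' = 1.4342237 (working shown to 7 dp, full precision carried).
Sample 2: N=128, proportions 0.1875, 0.25, 0.140625, 0.2578125, 0.1640625, giving H' = 1.5823173.
Difference = |1.4342237 − 1.5823173| = 0.1480936, i.e. 0.148 to 3 decimal places.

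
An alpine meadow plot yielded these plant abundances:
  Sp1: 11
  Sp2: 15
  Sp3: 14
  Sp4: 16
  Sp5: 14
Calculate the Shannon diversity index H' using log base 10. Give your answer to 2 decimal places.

Total N = 11+15+14+16+14 = 70, so the proportions are 0.1571, 0.2143, 0.2, 0.2286, 0.2 (working shown to 4 dp, full precision carried).
Each pᵢ log₁₀ pᵢ term: 0.1571×(-0.8037)=-0.1263, 0.2143×(-0.6690)=-0.1434, 0.2×(-0.6990)=-0.1398, 0.2286×(-0.6410)=-0.1465, 0.2×(-0.6990)=-0.1398.
Sum = -0.6958, so H' = 0.70.

0.70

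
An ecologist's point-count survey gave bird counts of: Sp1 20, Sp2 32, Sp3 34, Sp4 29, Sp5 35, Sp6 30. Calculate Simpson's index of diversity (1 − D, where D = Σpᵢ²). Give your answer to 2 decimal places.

Total N = 20+32+34+29+35+30 = 180, so the proportions are 0.1111, 0.1778, 0.1889, 0.1611, 0.1944, 0.1667 (working shown to 4 dp, full precision carried).
D = 0.1111² + 0.1778² + 0.1889² + 0.1611² + 0.1944² + 0.1667² = 0.0123 + 0.0316 + 0.0357 + 0.0260 + 0.0378 + 0.0278 = 0.1712.
So 1 − D = 0.8288, i.e. 0.83 to 2 decimal places.

0.83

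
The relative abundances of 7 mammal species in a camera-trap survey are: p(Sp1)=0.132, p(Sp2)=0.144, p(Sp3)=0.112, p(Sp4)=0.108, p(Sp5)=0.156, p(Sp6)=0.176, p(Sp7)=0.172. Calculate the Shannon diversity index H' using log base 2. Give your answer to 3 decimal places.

2.785

Each pᵢ log₂ pᵢ term (working shown to 5 dp, full precision carried): 0.132×(-2.92139)=-0.38562, 0.144×(-2.79586)=-0.40260, 0.112×(-3.15843)=-0.35374, 0.108×(-3.21090)=-0.34678, 0.156×(-2.68038)=-0.41814, 0.176×(-2.50635)=-0.44112, 0.172×(-2.53952)=-0.43680.
Sum = -2.78480, so H' = 2.785.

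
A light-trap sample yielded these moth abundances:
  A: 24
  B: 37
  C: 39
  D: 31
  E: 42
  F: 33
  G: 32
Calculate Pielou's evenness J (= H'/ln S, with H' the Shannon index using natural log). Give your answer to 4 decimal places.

0.9931

Total N = 24+37+39+31+42+33+32 = 238, so the proportions are 0.10084, 0.155462, 0.163866, 0.130252, 0.176471, 0.138655, 0.134454 (working shown to 6 dp, full precision carried).
H' = −Σ pᵢ ln pᵢ = −((-0.231350) + (-0.289370) + (-0.296385) + (-0.265491) + (-0.306106) + (-0.273950) + (-0.269786)) = 1.932438.
With S = 7 species, ln S = 1.945910, so J = 1.932438/1.945910 = 0.993077, i.e. 0.9931 to 4 decimal places.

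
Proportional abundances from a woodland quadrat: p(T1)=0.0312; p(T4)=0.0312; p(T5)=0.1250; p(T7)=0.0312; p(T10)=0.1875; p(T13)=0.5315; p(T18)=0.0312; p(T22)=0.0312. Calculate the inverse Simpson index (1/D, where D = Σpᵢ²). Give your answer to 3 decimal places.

2.957

D = 0.0312² + 0.0312² + 0.125² + 0.0312² + 0.1875² + 0.5315² + 0.0312² + 0.0312² = 0.000973 + 0.000973 + 0.015625 + 0.000973 + 0.035156 + 0.282492 + 0.000973 + 0.000973 = 0.338141 (working shown to 6 dp, full precision carried).
So 1/D = 2.95735, i.e. 2.957 to 3 decimal places.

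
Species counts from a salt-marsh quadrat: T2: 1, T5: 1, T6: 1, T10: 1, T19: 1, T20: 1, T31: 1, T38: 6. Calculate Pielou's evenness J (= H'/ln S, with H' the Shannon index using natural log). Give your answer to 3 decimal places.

0.836

Total N = 1+1+1+1+1+1+1+6 = 13, so the proportions are 0.07692, 0.07692, 0.07692, 0.07692, 0.07692, 0.07692, 0.07692, 0.46154 (working shown to 5 dp, full precision carried).
H' = −Σ pᵢ ln pᵢ = −((-0.19730) + (-0.19730) + (-0.19730) + (-0.19730) + (-0.19730) + (-0.19730) + (-0.19730) + (-0.35686)) = 1.73798.
With S = 8 species, ln S = 2.07944, so J = 1.73798/2.07944 = 0.83579, i.e. 0.836 to 3 decimal places.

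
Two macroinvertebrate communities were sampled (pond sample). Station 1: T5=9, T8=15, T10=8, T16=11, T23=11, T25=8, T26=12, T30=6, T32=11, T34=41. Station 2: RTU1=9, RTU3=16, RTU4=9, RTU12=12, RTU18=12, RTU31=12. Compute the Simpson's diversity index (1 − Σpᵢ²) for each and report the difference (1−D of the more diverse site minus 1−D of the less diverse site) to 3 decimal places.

0.021

Station 1: N=132, proportions 0.06818, 0.11364, 0.06061, 0.08333, 0.08333, 0.06061, 0.09091, 0.04545, 0.08333, 0.31061, giving 1−D = 0.84745 (working shown to 5 dp, full precision carried).
Station 2: N=70, proportions 0.12857, 0.22857, 0.12857, 0.17143, 0.17143, 0.17143, giving 1−D = 0.82653.
Difference = |0.84745 − 0.82653| = 0.02092, i.e. 0.021 to 3 decimal places.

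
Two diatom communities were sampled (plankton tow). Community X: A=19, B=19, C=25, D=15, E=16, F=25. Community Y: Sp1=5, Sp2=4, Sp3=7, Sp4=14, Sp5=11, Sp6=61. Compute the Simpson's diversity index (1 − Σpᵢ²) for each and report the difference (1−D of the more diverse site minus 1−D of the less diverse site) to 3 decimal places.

0.224

Community X: N=119, proportions 0.15966, 0.15966, 0.21008, 0.12605, 0.13445, 0.21008, giving 1−D = 0.82678 (working shown to 5 dp, full precision carried).
Community Y: N=102, proportions 0.04902, 0.03922, 0.06863, 0.13725, 0.10784, 0.59804, giving 1−D = 0.60323.
Difference = |0.82678 − 0.60323| = 0.22355, i.e. 0.224 to 3 decimal places.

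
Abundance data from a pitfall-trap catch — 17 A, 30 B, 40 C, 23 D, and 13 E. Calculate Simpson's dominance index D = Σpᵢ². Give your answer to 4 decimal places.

Total N = 17+30+40+23+13 = 123, so the proportions are 0.138211, 0.243902, 0.325203, 0.186992, 0.105691 (working shown to 6 dp, full precision carried).
D = 0.138211² + 0.243902² + 0.325203² + 0.186992² + 0.105691² = 0.019102 + 0.059488 + 0.105757 + 0.034966 + 0.011171 = 0.230484.
To 4 decimal places, D = 0.2305.

0.2305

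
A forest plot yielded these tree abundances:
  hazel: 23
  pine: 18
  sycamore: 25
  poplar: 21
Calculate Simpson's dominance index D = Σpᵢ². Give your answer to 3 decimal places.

Total N = 23+18+25+21 = 87, so the proportions are 0.26437, 0.2069, 0.28736, 0.24138 (working shown to 5 dp, full precision carried).
D = 0.26437² + 0.2069² + 0.28736² + 0.24138² = 0.06989 + 0.04281 + 0.08257 + 0.05826 = 0.25353.
To 3 decimal places, D = 0.254.

0.254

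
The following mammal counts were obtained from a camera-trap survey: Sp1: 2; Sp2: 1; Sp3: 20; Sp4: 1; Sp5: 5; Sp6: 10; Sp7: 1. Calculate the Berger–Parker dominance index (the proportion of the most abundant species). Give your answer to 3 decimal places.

0.500

Total N = 2+1+20+1+5+10+1 = 40, so the proportions are 0.05, 0.025, 0.5, 0.025, 0.125, 0.25, 0.025 (working shown to 5 dp, full precision carried).
The largest proportion is 0.5, i.e. d = 0.500 to 3 decimal places.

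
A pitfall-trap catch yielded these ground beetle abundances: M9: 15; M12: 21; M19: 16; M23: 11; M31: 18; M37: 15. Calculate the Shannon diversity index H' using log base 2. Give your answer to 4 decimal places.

2.5583

Total N = 15+21+16+11+18+15 = 96, so the proportions are 0.15625, 0.21875, 0.166667, 0.114583, 0.1875, 0.15625 (working shown to 6 dp, full precision carried).
Each pᵢ log₂ pᵢ term: 0.15625×(-2.678072)=-0.418449, 0.21875×(-2.192645)=-0.479641, 0.166667×(-2.584963)=-0.430827, 0.114583×(-3.125531)=-0.358134, 0.1875×(-2.415037)=-0.452820, 0.15625×(-2.678072)=-0.418449.
Sum = -2.558319, so H' = 2.5583.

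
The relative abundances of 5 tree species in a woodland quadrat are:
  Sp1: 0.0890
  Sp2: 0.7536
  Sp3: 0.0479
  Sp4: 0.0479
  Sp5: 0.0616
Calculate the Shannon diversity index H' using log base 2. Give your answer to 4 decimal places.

Each pᵢ log₂ pᵢ term (working shown to 6 dp, full precision carried): 0.089×(-3.490051)=-0.310615, 0.7536×(-0.408129)=-0.307566, 0.0479×(-4.383831)=-0.209985, 0.0479×(-4.383831)=-0.209985, 0.0616×(-4.020926)=-0.247689.
Sum = -1.285841, so H' = 1.2858.

1.2858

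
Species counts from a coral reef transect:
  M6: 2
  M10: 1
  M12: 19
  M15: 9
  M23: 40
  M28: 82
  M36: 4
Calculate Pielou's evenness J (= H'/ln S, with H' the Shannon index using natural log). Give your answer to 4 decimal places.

0.6621

Total N = 2+1+19+9+40+82+4 = 157, so the proportions are 0.012739, 0.006369, 0.121019, 0.057325, 0.254777, 0.522293, 0.025478 (working shown to 6 dp, full precision carried).
H' = −Σ pᵢ ln pᵢ = −((-0.055581) + (-0.032205) + (-0.255569) + (-0.163893) + (-0.348374) + (-0.339243) + (-0.093502)) = 1.288367.
With S = 7 species, ln S = 1.945910, so J = 1.288367/1.945910 = 0.662090, i.e. 0.6621 to 4 decimal places.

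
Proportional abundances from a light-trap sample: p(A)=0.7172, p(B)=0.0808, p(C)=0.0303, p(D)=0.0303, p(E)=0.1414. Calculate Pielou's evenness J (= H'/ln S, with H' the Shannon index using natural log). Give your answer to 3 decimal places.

H' = −Σ pᵢ ln pᵢ = −((-0.23840) + (-0.20327) + (-0.10595) + (-0.10595) + (-0.27660)) = 0.93017 (working shown to 5 dp, full precision carried).
With S = 5 species, ln S = 1.60944, so J = 0.93017/1.60944 = 0.57795, i.e. 0.578 to 3 decimal places.

0.578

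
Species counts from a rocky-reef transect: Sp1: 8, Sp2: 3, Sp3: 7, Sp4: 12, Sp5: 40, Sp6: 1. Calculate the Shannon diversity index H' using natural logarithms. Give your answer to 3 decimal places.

Total N = 8+3+7+12+40+1 = 71, so the proportions are 0.11268, 0.04225, 0.09859, 0.16901, 0.56338, 0.01408 (working shown to 5 dp, full precision carried).
Each pᵢ ln pᵢ term: 0.11268×(-2.18324)=-0.24600, 0.04225×(-3.16407)=-0.13369, 0.09859×(-2.31677)=-0.22841, 0.16901×(-1.77777)=-0.30047, 0.56338×(-0.57380)=-0.32327, 0.01408×(-4.26268)=-0.06004.
Sum = -1.29188, so H' = 1.292.

1.292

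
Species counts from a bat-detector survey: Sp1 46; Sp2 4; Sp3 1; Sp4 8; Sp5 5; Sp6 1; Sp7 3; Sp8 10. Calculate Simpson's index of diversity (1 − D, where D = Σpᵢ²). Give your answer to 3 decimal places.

Total N = 46+4+1+8+5+1+3+10 = 78, so the proportions are 0.58974, 0.05128, 0.01282, 0.10256, 0.0641, 0.01282, 0.03846, 0.12821 (working shown to 5 dp, full precision carried).
D = 0.58974² + 0.05128² + 0.01282² + 0.10256² + 0.0641² + 0.01282² + 0.03846² + 0.12821² = 0.34780 + 0.00263 + 0.00016 + 0.01052 + 0.00411 + 0.00016 + 0.00148 + 0.01644 = 0.38330.
So 1 − D = 0.61670, i.e. 0.617 to 3 decimal places.

0.617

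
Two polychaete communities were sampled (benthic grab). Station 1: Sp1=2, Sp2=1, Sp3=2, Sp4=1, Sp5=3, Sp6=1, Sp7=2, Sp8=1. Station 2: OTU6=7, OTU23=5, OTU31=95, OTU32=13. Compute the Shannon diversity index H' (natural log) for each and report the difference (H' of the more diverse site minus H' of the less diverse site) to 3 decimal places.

Station 1: N=13, proportions 0.15385, 0.07692, 0.15385, 0.07692, 0.23077, 0.07692, 0.15385, 0.07692, giving H' = 1.99151 (working shown to 5 dp, full precision carried).
Station 2: N=120, proportions 0.05833, 0.04167, 0.79167, 0.10833, giving H' = 0.72390.
Difference = |1.99151 − 0.72390| = 1.26761, i.e. 1.268 to 3 decimal places.

1.268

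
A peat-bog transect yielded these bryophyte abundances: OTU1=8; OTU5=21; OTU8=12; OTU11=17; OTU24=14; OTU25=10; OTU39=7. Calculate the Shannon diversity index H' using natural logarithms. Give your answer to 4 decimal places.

1.8802

Total N = 8+21+12+17+14+10+7 = 89, so the proportions are 0.089888, 0.235955, 0.134831, 0.191011, 0.157303, 0.11236, 0.078652 (working shown to 6 dp, full precision carried).
Each pᵢ ln pᵢ term: 0.089888×(-2.409195)=-0.216557, 0.235955×(-1.444114)=-0.340746, 0.134831×(-2.003730)=-0.270166, 0.191011×(-1.655423)=-0.316204, 0.157303×(-1.849579)=-0.290945, 0.11236×(-2.186051)=-0.245624, 0.078652×(-2.542726)=-0.199990.
Sum = -1.880231, so H' = 1.8802.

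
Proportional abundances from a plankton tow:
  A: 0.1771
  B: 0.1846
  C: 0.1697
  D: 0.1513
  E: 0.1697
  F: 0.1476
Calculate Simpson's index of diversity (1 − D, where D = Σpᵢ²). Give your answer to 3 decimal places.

0.832

D = 0.1771² + 0.1846² + 0.1697² + 0.1513² + 0.1697² + 0.1476² = 0.03136 + 0.03408 + 0.02880 + 0.02289 + 0.02880 + 0.02179 = 0.16772 (working shown to 5 dp, full precision carried).
So 1 − D = 0.83228, i.e. 0.832 to 3 decimal places.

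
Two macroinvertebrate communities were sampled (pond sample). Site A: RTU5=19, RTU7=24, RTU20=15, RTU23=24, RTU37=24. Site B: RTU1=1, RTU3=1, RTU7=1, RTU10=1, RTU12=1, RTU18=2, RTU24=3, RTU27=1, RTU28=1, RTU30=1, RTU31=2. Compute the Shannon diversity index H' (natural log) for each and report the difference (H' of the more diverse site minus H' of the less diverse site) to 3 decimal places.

0.710

Site A: N=106, proportions 0.17925, 0.22642, 0.14151, 0.22642, 0.22642, giving H' = 1.59377 (working shown to 5 dp, full precision carried).
Site B: N=15, proportions 0.06667, 0.06667, 0.06667, 0.06667, 0.06667, 0.13333, 0.2, 0.06667, 0.06667, 0.06667, 0.13333, giving H' = 2.30349.
Difference = |1.59377 − 2.30349| = 0.70972, i.e. 0.710 to 3 decimal places.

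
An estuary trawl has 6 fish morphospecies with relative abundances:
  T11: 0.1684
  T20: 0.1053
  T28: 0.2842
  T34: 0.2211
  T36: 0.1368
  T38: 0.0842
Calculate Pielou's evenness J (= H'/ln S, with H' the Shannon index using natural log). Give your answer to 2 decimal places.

0.95

H' = −Σ pᵢ ln pᵢ = −((-0.3000) + (-0.2370) + (-0.3575) + (-0.3337) + (-0.2721) + (-0.2084)) = 1.7087 (working shown to 4 dp, full precision carried).
With S = 6 species, ln S = 1.7918, so J = 1.7087/1.7918 = 0.9537, i.e. 0.95 to 2 decimal places.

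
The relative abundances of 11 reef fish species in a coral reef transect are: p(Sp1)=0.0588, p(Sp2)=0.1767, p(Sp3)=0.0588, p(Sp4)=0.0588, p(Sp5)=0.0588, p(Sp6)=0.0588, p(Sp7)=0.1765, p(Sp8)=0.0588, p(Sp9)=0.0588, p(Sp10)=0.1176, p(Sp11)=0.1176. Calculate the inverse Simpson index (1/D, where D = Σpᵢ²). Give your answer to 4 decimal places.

8.7538

D = 0.0588² + 0.1767² + 0.0588² + 0.0588² + 0.0588² + 0.0588² + 0.1765² + 0.0588² + 0.0588² + 0.1176² + 0.1176² = 0.00345744 + 0.03122289 + 0.00345744 + 0.00345744 + 0.00345744 + 0.00345744 + 0.03115225 + 0.00345744 + 0.00345744 + 0.01382976 + 0.01382976 = 0.11423674 (working shown to 8 dp, full precision carried).
So 1/D = 8.753751, i.e. 8.7538 to 4 decimal places.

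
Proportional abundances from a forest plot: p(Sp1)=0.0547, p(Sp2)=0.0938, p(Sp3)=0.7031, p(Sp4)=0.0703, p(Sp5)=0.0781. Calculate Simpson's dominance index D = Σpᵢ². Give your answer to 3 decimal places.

D = 0.0547² + 0.0938² + 0.7031² + 0.0703² + 0.0781² = 0.00299 + 0.00880 + 0.49435 + 0.00494 + 0.00610 = 0.51718 (working shown to 5 dp, full precision carried).
To 3 decimal places, D = 0.517.

0.517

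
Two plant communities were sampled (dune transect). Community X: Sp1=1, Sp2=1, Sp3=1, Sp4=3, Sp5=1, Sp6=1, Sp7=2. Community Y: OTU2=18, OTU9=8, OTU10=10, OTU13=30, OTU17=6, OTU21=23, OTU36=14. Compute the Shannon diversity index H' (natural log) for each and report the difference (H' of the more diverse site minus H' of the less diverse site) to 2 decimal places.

Community X: N=10, proportions 0.1, 0.1, 0.1, 0.3, 0.1, 0.1, 0.2, giving H' = 1.8344 (working shown to 4 dp, full precision carried).
Community Y: N=109, proportions 0.1651, 0.0734, 0.0917, 0.2752, 0.055, 0.211, 0.1284, giving H' = 1.8149.
Difference = |1.8344 − 1.8149| = 0.0195, i.e. 0.02 to 2 decimal places.

0.02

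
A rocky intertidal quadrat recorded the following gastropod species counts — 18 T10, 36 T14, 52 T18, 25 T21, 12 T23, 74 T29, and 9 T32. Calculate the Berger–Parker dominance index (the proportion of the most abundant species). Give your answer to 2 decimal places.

0.33

Total N = 18+36+52+25+12+74+9 = 226, so the proportions are 0.0796, 0.1593, 0.2301, 0.1106, 0.0531, 0.3274, 0.0398 (working shown to 4 dp, full precision carried).
The largest proportion is 0.3274, i.e. d = 0.33 to 2 decimal places.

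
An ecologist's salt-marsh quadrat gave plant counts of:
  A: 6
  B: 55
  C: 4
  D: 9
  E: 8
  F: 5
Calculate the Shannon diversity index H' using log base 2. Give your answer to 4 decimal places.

Total N = 6+55+4+9+8+5 = 87, so the proportions are 0.068966, 0.632184, 0.045977, 0.103448, 0.091954, 0.057471 (working shown to 6 dp, full precision carried).
Each pᵢ log₂ pᵢ term: 0.068966×(-3.857981)=-0.266068, 0.632184×(-0.661584)=-0.418243, 0.045977×(-4.442943)=-0.204273, 0.103448×(-3.273018)=-0.338588, 0.091954×(-3.442943)=-0.316593, 0.057471×(-4.121015)=-0.236840.
Sum = -1.780604, so H' = 1.7806.

1.7806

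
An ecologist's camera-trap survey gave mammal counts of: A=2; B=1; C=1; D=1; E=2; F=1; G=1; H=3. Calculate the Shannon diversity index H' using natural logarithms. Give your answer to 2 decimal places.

1.98

Total N = 2+1+1+1+2+1+1+3 = 12, so the proportions are 0.1667, 0.0833, 0.0833, 0.0833, 0.1667, 0.0833, 0.0833, 0.25 (working shown to 4 dp, full precision carried).
Each pᵢ ln pᵢ term: 0.1667×(-1.7918)=-0.2986, 0.0833×(-2.4849)=-0.2071, 0.0833×(-2.4849)=-0.2071, 0.0833×(-2.4849)=-0.2071, 0.1667×(-1.7918)=-0.2986, 0.0833×(-2.4849)=-0.2071, 0.0833×(-2.4849)=-0.2071, 0.25×(-1.3863)=-0.3466.
Sum = -1.9792, so H' = 1.98.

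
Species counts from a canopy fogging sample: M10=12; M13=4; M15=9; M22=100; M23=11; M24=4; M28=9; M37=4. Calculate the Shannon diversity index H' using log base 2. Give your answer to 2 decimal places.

1.86

Total N = 12+4+9+100+11+4+9+4 = 153, so the proportions are 0.0784, 0.0261, 0.0588, 0.6536, 0.0719, 0.0261, 0.0588, 0.0261 (working shown to 4 dp, full precision carried).
Each pᵢ log₂ pᵢ term: 0.0784×(-3.6724)=-0.2880, 0.0261×(-5.2574)=-0.1374, 0.0588×(-4.0875)=-0.2404, 0.6536×(-0.6135)=-0.4010, 0.0719×(-3.7980)=-0.2731, 0.0261×(-5.2574)=-0.1374, 0.0588×(-4.0875)=-0.2404, 0.0261×(-5.2574)=-0.1374.
Sum = -1.8553, so H' = 1.86.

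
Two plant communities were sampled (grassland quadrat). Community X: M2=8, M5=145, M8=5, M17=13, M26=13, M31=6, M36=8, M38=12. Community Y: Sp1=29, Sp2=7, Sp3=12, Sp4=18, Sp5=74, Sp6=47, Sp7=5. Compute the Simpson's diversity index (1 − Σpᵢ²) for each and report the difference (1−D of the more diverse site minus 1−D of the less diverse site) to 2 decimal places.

0.25

Community X: N=210, proportions 0.0381, 0.6905, 0.0238, 0.0619, 0.0619, 0.0286, 0.0381, 0.0571, giving 1−D = 0.5080 (working shown to 4 dp, full precision carried).
Community Y: N=192, proportions 0.151, 0.0365, 0.0625, 0.0938, 0.3854, 0.2448, 0.026, giving 1−D = 0.7540.
Difference = |0.5080 − 0.7540| = 0.2460, i.e. 0.25 to 2 decimal places.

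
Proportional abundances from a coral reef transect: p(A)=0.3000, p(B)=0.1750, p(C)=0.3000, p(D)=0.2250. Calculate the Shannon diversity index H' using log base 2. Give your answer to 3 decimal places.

Each pᵢ log₂ pᵢ term (working shown to 5 dp, full precision carried): 0.3×(-1.73697)=-0.52109, 0.175×(-2.51457)=-0.44005, 0.3×(-1.73697)=-0.52109, 0.225×(-2.15200)=-0.48420.
Sum = -1.96643, so H' = 1.966.

1.966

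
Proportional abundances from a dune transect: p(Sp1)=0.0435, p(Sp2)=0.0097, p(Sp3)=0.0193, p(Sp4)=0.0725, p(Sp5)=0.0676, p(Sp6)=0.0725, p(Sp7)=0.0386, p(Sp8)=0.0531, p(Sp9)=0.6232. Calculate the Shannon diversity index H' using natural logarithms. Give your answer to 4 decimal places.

1.3964

Each pᵢ ln pᵢ term (working shown to 6 dp, full precision carried): 0.0435×(-3.134994)=-0.136372, 0.0097×(-4.635629)=-0.044966, 0.0193×(-3.947650)=-0.076190, 0.0725×(-2.624169)=-0.190252, 0.0676×(-2.694147)=-0.182124, 0.0725×(-2.624169)=-0.190252, 0.0386×(-3.254503)=-0.125624, 0.0531×(-2.935578)=-0.155879, 0.6232×(-0.472888)=-0.294704.
Sum = -1.396363, so H' = 1.3964.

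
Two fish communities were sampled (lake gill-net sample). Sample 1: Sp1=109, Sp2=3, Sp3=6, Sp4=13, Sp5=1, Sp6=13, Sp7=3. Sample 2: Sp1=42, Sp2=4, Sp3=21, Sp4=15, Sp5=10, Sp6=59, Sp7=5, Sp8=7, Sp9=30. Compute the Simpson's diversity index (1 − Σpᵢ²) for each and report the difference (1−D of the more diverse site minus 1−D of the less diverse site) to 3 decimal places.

Sample 1: N=148, proportions 0.73649, 0.02027, 0.04054, 0.08784, 0.00676, 0.08784, 0.02027, giving 1−D = 0.43965 (working shown to 5 dp, full precision carried).
Sample 2: N=193, proportions 0.21762, 0.02073, 0.10881, 0.07772, 0.05181, 0.3057, 0.02591, 0.03627, 0.15544, giving 1−D = 0.81205.
Difference = |0.43965 − 0.81205| = 0.37240, i.e. 0.372 to 3 decimal places.

0.372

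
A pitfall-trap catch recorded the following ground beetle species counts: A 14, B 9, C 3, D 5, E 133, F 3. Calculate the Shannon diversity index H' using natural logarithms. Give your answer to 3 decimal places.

0.796

Total N = 14+9+3+5+133+3 = 167, so the proportions are 0.08383, 0.05389, 0.01796, 0.02994, 0.79641, 0.01796 (working shown to 5 dp, full precision carried).
Each pᵢ ln pᵢ term: 0.08383×(-2.47894)=-0.20782, 0.05389×(-2.92077)=-0.15741, 0.01796×(-4.01938)=-0.07220, 0.02994×(-3.50856)=-0.10505, 0.79641×(-0.22764)=-0.18130, 0.01796×(-4.01938)=-0.07220.
Sum = -0.79598, so H' = 0.796.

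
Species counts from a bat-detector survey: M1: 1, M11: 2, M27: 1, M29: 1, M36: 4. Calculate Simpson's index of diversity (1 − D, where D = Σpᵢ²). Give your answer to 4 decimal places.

0.7160

Total N = 1+2+1+1+4 = 9, so the proportions are 0.111111, 0.222222, 0.111111, 0.111111, 0.444444 (working shown to 6 dp, full precision carried).
D = 0.111111² + 0.222222² + 0.111111² + 0.111111² + 0.444444² = 0.012346 + 0.049383 + 0.012346 + 0.012346 + 0.197531 = 0.283951.
So 1 − D = 0.716049, i.e. 0.7160 to 4 decimal places.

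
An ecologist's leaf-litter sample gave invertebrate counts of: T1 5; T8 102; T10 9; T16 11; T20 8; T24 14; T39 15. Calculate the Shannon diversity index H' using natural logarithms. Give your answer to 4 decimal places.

Total N = 5+102+9+11+8+14+15 = 164, so the proportions are 0.030488, 0.621951, 0.054878, 0.067073, 0.04878, 0.085366, 0.091463 (working shown to 6 dp, full precision carried).
Each pᵢ ln pᵢ term: 0.030488×(-3.490429)=-0.106416, 0.621951×(-0.474894)=-0.295361, 0.054878×(-2.902642)=-0.159291, 0.067073×(-2.701971)=-0.181230, 0.04878×(-3.020425)=-0.147338, 0.085366×(-2.460809)=-0.210069, 0.091463×(-2.391816)=-0.218764.
Sum = -1.318468, so H' = 1.3185.

1.3185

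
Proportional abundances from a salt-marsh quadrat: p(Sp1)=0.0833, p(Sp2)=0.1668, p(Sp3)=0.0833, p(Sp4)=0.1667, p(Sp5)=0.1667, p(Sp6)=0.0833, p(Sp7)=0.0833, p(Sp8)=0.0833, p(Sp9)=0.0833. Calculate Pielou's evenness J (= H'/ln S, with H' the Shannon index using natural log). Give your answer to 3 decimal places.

0.973

H' = −Σ pᵢ ln pᵢ = −((-0.20703) + (-0.29873) + (-0.20703) + (-0.29865) + (-0.29865) + (-0.20703) + (-0.20703) + (-0.20703) + (-0.20703)) = 2.13819 (working shown to 5 dp, full precision carried).
With S = 9 species, ln S = 2.19722, so J = 2.13819/2.19722 = 0.97313, i.e. 0.973 to 3 decimal places.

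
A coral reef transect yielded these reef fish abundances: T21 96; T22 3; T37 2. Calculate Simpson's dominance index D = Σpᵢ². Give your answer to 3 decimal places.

Total N = 96+3+2 = 101, so the proportions are 0.9505, 0.0297, 0.0198 (working shown to 5 dp, full precision carried).
D = 0.9505² + 0.0297² + 0.0198² = 0.90344 + 0.00088 + 0.00039 = 0.90472.
To 3 decimal places, D = 0.905.

0.905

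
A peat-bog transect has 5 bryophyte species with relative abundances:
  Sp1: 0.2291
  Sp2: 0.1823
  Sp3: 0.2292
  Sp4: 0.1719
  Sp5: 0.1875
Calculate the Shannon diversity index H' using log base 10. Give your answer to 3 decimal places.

Each pᵢ log₁₀ pᵢ term (working shown to 5 dp, full precision carried): 0.2291×(-0.63997)=-0.14662, 0.1823×(-0.73921)=-0.13476, 0.2292×(-0.63979)=-0.14664, 0.1719×(-0.76472)=-0.13146, 0.1875×(-0.72700)=-0.13631.
Sum = -0.69578, so H' = 0.696.

0.696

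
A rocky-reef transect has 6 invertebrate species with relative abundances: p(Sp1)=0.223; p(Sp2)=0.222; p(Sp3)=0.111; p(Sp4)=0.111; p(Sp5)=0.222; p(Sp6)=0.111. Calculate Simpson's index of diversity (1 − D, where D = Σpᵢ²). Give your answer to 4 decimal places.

0.8147

D = 0.223² + 0.222² + 0.111² + 0.111² + 0.222² + 0.111² = 0.049729 + 0.049284 + 0.012321 + 0.012321 + 0.049284 + 0.012321 = 0.185260 (working shown to 6 dp, full precision carried).
So 1 − D = 0.814740, i.e. 0.8147 to 4 decimal places.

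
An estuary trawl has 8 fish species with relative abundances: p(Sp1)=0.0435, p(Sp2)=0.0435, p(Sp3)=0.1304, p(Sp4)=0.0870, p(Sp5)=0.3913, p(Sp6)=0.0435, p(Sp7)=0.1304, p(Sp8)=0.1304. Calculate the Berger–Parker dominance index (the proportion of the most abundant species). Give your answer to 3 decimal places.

0.391

The largest proportion is 0.3913, i.e. d = 0.391 to 3 decimal places.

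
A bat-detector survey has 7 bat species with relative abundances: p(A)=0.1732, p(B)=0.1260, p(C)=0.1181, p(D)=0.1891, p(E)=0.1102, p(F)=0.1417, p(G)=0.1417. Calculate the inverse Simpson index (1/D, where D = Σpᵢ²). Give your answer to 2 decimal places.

D = 0.1732² + 0.126² + 0.1181² + 0.1891² + 0.1102² + 0.1417² + 0.1417² = 0.029998 + 0.015876 + 0.013948 + 0.035759 + 0.012144 + 0.020079 + 0.020079 = 0.147882 (working shown to 6 dp, full precision carried).
So 1/D = 6.7621, i.e. 6.76 to 2 decimal places.

6.76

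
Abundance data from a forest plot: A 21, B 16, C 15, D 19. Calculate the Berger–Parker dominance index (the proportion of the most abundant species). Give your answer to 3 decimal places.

0.296

Total N = 21+16+15+19 = 71, so the proportions are 0.29577, 0.22535, 0.21127, 0.26761 (working shown to 5 dp, full precision carried).
The largest proportion is 0.29577, i.e. d = 0.296 to 3 decimal places.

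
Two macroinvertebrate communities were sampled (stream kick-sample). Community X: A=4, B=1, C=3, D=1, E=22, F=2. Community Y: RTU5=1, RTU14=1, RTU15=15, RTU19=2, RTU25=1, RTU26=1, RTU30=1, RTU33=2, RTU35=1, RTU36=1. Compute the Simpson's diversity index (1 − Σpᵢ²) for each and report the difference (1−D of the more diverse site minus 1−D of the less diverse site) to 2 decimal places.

Community X: N=33, proportions 0.1212, 0.0303, 0.0909, 0.0303, 0.6667, 0.0606, giving 1−D = 0.5271 (working shown to 4 dp, full precision carried).
Community Y: N=26, proportions 0.0385, 0.0385, 0.5769, 0.0769, 0.0385, 0.0385, 0.0385, 0.0769, 0.0385, 0.0385, giving 1−D = 0.6450.
Difference = |0.5271 − 0.6450| = 0.1179, i.e. 0.12 to 2 decimal places.

0.12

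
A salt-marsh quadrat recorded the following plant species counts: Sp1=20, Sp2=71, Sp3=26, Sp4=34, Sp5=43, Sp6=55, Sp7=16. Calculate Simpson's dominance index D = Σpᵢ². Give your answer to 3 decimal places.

Total N = 20+71+26+34+43+55+16 = 265, so the proportions are 0.07547, 0.26792, 0.09811, 0.1283, 0.16226, 0.20755, 0.06038 (working shown to 5 dp, full precision carried).
D = 0.07547² + 0.26792² + 0.09811² + 0.1283² + 0.16226² + 0.20755² + 0.06038² = 0.00570 + 0.07178 + 0.00963 + 0.01646 + 0.02633 + 0.04308 + 0.00365 = 0.17662.
To 3 decimal places, D = 0.177.

0.177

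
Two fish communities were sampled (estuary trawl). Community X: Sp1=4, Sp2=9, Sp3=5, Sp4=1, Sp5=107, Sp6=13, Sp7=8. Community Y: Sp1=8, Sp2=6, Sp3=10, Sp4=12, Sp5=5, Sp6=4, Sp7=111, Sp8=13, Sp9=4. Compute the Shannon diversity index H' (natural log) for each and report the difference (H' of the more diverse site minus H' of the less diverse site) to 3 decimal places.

0.342

Community X: N=147, proportions 0.02721, 0.06122, 0.03401, 0.0068, 0.72789, 0.08844, 0.05442, giving H' = 1.02213 (working shown to 5 dp, full precision carried).
Community Y: N=173, proportions 0.04624, 0.03468, 0.0578, 0.06936, 0.0289, 0.02312, 0.64162, 0.07514, 0.02312, giving H' = 1.36444.
Difference = |1.02213 − 1.36444| = 0.34231, i.e. 0.342 to 3 decimal places.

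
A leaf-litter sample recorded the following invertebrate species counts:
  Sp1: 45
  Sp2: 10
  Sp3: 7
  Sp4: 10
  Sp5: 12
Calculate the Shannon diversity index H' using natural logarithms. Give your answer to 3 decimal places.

1.326

Total N = 45+10+7+10+12 = 84, so the proportions are 0.53571, 0.11905, 0.08333, 0.11905, 0.14286 (working shown to 5 dp, full precision carried).
Each pᵢ ln pᵢ term: 0.53571×(-0.62415)=-0.33437, 0.11905×(-2.12823)=-0.25336, 0.08333×(-2.48491)=-0.20708, 0.11905×(-2.12823)=-0.25336, 0.14286×(-1.94591)=-0.27799.
Sum = -1.32615, so H' = 1.326.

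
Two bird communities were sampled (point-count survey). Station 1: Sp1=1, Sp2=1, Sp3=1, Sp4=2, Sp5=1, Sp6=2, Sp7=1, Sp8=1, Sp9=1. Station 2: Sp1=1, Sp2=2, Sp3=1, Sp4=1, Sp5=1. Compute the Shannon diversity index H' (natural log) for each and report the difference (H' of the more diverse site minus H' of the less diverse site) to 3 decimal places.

0.585

Station 1: N=11, proportions 0.09091, 0.09091, 0.09091, 0.18182, 0.09091, 0.18182, 0.09091, 0.09091, 0.09091, giving H' = 2.14584 (working shown to 5 dp, full precision carried).
Station 2: N=6, proportions 0.16667, 0.33333, 0.16667, 0.16667, 0.16667, giving H' = 1.56071.
Difference = |2.14584 − 1.56071| = 0.58513, i.e. 0.585 to 3 decimal places.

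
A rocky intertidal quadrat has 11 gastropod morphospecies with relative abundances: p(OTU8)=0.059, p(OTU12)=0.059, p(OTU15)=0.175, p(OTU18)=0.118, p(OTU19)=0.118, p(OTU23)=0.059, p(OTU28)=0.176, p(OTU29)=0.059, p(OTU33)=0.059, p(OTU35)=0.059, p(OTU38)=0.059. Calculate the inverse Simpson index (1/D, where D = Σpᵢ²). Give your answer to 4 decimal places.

D = 0.059² + 0.059² + 0.175² + 0.118² + 0.118² + 0.059² + 0.176² + 0.059² + 0.059² + 0.059² + 0.059² = 0.00348100 + 0.00348100 + 0.03062500 + 0.01392400 + 0.01392400 + 0.00348100 + 0.03097600 + 0.00348100 + 0.00348100 + 0.00348100 + 0.00348100 = 0.11381600 (working shown to 8 dp, full precision carried).
So 1/D = 8.786111, i.e. 8.7861 to 4 decimal places.

8.7861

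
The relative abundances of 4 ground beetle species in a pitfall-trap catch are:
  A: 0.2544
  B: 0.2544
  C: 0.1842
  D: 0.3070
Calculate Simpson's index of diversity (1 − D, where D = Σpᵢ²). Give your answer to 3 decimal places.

0.742

D = 0.2544² + 0.2544² + 0.1842² + 0.307² = 0.06472 + 0.06472 + 0.03393 + 0.09425 = 0.25762 (working shown to 5 dp, full precision carried).
So 1 − D = 0.74238, i.e. 0.742 to 3 decimal places.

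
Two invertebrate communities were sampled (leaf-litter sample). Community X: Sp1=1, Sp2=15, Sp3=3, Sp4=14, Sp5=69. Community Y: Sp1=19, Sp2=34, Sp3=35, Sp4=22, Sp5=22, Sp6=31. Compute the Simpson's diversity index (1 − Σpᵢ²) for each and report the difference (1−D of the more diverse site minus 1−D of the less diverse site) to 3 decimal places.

0.323

Community X: N=102, proportions 0.0098, 0.14706, 0.02941, 0.13725, 0.67647, giving 1−D = 0.50096 (working shown to 5 dp, full precision carried).
Community Y: N=163, proportions 0.11656, 0.20859, 0.21472, 0.13497, 0.13497, 0.19018, giving 1−D = 0.82419.
Difference = |0.50096 − 0.82419| = 0.32323, i.e. 0.323 to 3 decimal places.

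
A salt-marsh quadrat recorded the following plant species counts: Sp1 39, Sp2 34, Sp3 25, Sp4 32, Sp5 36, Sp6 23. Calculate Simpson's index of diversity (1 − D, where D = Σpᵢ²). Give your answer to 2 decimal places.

0.83

Total N = 39+34+25+32+36+23 = 189, so the proportions are 0.2063, 0.1799, 0.1323, 0.1693, 0.1905, 0.1217 (working shown to 4 dp, full precision carried).
D = 0.2063² + 0.1799² + 0.1323² + 0.1693² + 0.1905² + 0.1217² = 0.0426 + 0.0324 + 0.0175 + 0.0287 + 0.0363 + 0.0148 = 0.1722.
So 1 − D = 0.8278, i.e. 0.83 to 2 decimal places.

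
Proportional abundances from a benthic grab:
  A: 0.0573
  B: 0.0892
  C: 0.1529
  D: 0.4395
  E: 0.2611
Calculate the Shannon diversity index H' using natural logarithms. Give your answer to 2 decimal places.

1.38

Each pᵢ ln pᵢ term (working shown to 4 dp, full precision carried): 0.0573×(-2.8595)=-0.1638, 0.0892×(-2.4169)=-0.2156, 0.1529×(-1.8780)=-0.2871, 0.4395×(-0.8221)=-0.3613, 0.2611×(-1.3429)=-0.3506.
Sum = -1.3785, so H' = 1.38.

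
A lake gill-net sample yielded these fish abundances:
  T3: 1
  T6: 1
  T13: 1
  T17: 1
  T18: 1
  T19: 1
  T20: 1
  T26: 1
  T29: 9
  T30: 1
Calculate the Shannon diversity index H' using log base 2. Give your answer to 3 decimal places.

2.585

Total N = 1+1+1+1+1+1+1+1+9+1 = 18, so the proportions are 0.05556, 0.05556, 0.05556, 0.05556, 0.05556, 0.05556, 0.05556, 0.05556, 0.5, 0.05556 (working shown to 5 dp, full precision carried).
Each pᵢ log₂ pᵢ term: 0.05556×(-4.16993)=-0.23166, 0.05556×(-4.16993)=-0.23166, 0.05556×(-4.16993)=-0.23166, 0.05556×(-4.16993)=-0.23166, 0.05556×(-4.16993)=-0.23166, 0.05556×(-4.16993)=-0.23166, 0.05556×(-4.16993)=-0.23166, 0.05556×(-4.16993)=-0.23166, 0.5×(-1.00000)=-0.50000, 0.05556×(-4.16993)=-0.23166.
Sum = -2.58496, so H' = 2.585.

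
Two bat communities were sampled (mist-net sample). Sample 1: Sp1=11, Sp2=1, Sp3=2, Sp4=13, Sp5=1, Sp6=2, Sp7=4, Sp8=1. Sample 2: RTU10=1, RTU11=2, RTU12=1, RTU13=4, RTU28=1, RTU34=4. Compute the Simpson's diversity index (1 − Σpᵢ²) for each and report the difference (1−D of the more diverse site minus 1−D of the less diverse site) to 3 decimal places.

Sample 1: N=35, proportions 0.31429, 0.02857, 0.05714, 0.37143, 0.02857, 0.05714, 0.11429, 0.02857, giving 1−D = 0.74122 (working shown to 5 dp, full precision carried).
Sample 2: N=13, proportions 0.07692, 0.15385, 0.07692, 0.30769, 0.07692, 0.30769, giving 1−D = 0.76923.
Difference = |0.74122 − 0.76923| = 0.02801, i.e. 0.028 to 3 decimal places.

0.028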